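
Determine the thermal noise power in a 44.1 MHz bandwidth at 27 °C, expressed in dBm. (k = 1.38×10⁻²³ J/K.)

T = 27 °C + 273.15 = 300.15 K
P_n = kTB = 1.38×10⁻²³ × 300.15 × 4.41×10⁷ = 1.83×10⁻¹³ W
In dBm: 10 log₁₀(1.83×10⁻¹³ / 10⁻³) = −97.4 dBm

−97.4 dBm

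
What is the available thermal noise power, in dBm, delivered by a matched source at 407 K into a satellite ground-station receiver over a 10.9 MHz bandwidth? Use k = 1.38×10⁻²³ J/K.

−102.1 dBm

P_n = kTB = 1.38×10⁻²³ × 407 × 1.09×10⁷ = 6.12×10⁻¹⁴ W
In dBm: 10 log₁₀(6.12×10⁻¹⁴ / 10⁻³) = −102.1 dBm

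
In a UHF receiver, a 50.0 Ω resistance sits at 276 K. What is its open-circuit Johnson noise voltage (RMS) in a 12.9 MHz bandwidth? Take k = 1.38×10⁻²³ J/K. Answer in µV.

V_n = √(4kTRB)
4kTRB = 4 × 1.38×10⁻²³ × 276 × 5.00×10¹ × 1.29×10⁷ = 9.83×10⁻¹² V²
V_n = √(9.83×10⁻¹²) = 3.13×10⁻⁶ V = 3.13 µV

3.13 µV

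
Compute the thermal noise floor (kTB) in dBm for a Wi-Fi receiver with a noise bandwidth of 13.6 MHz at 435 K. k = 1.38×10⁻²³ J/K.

P_n = kTB = 1.38×10⁻²³ × 435 × 1.36×10⁷ = 8.16×10⁻¹⁴ W
In dBm: 10 log₁₀(8.16×10⁻¹⁴ / 10⁻³) = −100.9 dBm

−100.9 dBm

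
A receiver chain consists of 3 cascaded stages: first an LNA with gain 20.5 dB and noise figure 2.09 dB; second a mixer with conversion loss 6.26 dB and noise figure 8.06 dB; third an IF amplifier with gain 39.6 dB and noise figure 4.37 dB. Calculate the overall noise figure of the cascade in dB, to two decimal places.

2.38 dB

Convert to linear (a loss of L dB is a gain of −L dB): F_i = 10^(NF_i/10), G_i = 10^(G_i,dB/10)
  Stage 1: F_1 = 10^(2.09/10) = 1.618, G_1 = 10^(20.5/10) = 112.2
  Stage 2: F_2 = 10^(8.06/10) = 6.397, G_2 = 10^(−6.26/10) = 0.2366
  Stage 3: F_3 = 10^(4.37/10) = 2.735, G_3 = 10^(39.6/10) = 9120
Friis cascade:
  F = 1.618 + (6.397 − 1)/112.2 + (2.735 − 1)/26.55 = 1.732
NF = 10 log₁₀(1.732) = 2.38 dB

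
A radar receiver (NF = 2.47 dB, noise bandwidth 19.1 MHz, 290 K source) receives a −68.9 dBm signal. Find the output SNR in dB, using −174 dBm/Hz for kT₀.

29.8 dB

Noise floor: N = −174 + 10 log₁₀(B) + NF
10 log₁₀(1.91×10⁷) = 72.81 dB
N = −174 + 72.81 + 2.47 = −98.72 dBm
SNR = P_sig − N = −68.9 − (−98.72) = 29.82 dB → 29.8 dB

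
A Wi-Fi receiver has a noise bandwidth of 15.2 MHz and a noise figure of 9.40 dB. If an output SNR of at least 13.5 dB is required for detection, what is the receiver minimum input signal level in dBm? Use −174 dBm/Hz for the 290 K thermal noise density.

Sensitivity = −174 + 10 log₁₀(B) + NF + SNR_min
= −174 + 71.82 + 9.40 + 13.5
= −79.28 dBm → −79.3 dBm

−79.3 dBm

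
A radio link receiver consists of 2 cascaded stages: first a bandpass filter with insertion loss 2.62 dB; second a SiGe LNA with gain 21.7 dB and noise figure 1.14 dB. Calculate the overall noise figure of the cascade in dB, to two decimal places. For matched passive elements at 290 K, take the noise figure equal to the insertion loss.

Convert to linear (a loss of L dB is a gain of −L dB): F_i = 10^(NF_i/10), G_i = 10^(G_i,dB/10)
  Stage 1: F_1 = 10^(2.62/10) = 1.828, G_1 = 10^(−2.62/10) = 0.5470
  Stage 2: F_2 = 10^(1.14/10) = 1.300, G_2 = 10^(21.7/10) = 147.9
Friis cascade:
  F = 1.828 + (1.300 − 1)/0.5470 = 2.377
NF = 10 log₁₀(2.377) = 3.76 dB

3.76 dB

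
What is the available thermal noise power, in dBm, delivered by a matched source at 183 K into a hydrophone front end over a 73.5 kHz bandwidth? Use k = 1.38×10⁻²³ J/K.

P_n = kTB = 1.38×10⁻²³ × 183 × 7.35×10⁴ = 1.86×10⁻¹⁶ W
In dBm: 10 log₁₀(1.86×10⁻¹⁶ / 10⁻³) = −127.3 dBm

−127.3 dBm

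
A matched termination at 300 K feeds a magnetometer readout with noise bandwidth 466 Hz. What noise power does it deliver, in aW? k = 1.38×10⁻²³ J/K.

P_n = kTB = 1.38×10⁻²³ × 300 × 4.66×10² = 1.93×10⁻¹⁸ W = 1.93 aW

1.93 aW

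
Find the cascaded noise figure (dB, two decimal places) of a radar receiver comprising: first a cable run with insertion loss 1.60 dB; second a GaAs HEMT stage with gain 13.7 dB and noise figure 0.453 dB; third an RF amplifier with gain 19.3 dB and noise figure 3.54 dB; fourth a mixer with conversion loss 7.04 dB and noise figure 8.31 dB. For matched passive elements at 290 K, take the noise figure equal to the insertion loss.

2.27 dB

Convert to linear (a loss of L dB is a gain of −L dB): F_i = 10^(NF_i/10), G_i = 10^(G_i,dB/10)
  Stage 1: F_1 = 10^(1.60/10) = 1.445, G_1 = 10^(−1.60/10) = 0.6918
  Stage 2: F_2 = 10^(0.453/10) = 1.110, G_2 = 10^(13.7/10) = 23.44
  Stage 3: F_3 = 10^(3.54/10) = 2.259, G_3 = 10^(19.3/10) = 85.11
  Stage 4: F_4 = 10^(8.31/10) = 6.776, G_4 = 10^(−7.04/10) = 0.1977
Friis cascade:
  F = 1.445 + (1.110 − 1)/0.6918 + (2.259 − 1)/16.22 + (6.776 − 1)/1380 = 1.686
NF = 10 log₁₀(1.686) = 2.27 dB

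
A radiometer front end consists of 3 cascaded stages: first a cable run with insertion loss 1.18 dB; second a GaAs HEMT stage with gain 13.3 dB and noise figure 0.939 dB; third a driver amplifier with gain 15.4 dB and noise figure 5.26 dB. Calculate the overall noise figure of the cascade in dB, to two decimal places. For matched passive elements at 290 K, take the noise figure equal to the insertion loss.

Convert to linear (a loss of L dB is a gain of −L dB): F_i = 10^(NF_i/10), G_i = 10^(G_i,dB/10)
  Stage 1: F_1 = 10^(1.18/10) = 1.312, G_1 = 10^(−1.18/10) = 0.7621
  Stage 2: F_2 = 10^(0.939/10) = 1.241, G_2 = 10^(13.3/10) = 21.38
  Stage 3: F_3 = 10^(5.26/10) = 3.357, G_3 = 10^(15.4/10) = 34.67
Friis cascade:
  F = 1.312 + (1.241 − 1)/0.7621 + (3.357 − 1)/16.29 = 1.774
NF = 10 log₁₀(1.774) = 2.49 dB

2.49 dB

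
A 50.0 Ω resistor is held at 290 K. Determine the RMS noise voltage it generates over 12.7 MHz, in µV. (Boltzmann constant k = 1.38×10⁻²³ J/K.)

V_n = √(4kTRB)
4kTRB = 4 × 1.38×10⁻²³ × 290 × 5.00×10¹ × 1.27×10⁷ = 1.02×10⁻¹¹ V²
V_n = √(1.02×10⁻¹¹) = 3.19×10⁻⁶ V = 3.19 µV

3.19 µV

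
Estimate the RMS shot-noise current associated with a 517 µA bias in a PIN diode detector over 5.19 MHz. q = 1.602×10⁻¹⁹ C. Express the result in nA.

I_n = √(2qI·B)
2qI·B = 2 × 1.602×10⁻¹⁹ × 5.17×10⁻⁴ × 5.19×10⁶ = 8.60×10⁻¹⁶ A²
I_n = √(8.60×10⁻¹⁶) = 2.93×10⁻⁸ A = 29.3 nA

29.3 nA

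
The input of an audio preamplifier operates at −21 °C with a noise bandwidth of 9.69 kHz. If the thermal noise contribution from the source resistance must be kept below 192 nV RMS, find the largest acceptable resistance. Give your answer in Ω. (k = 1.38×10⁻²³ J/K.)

T = −21 °C + 273.15 = 252.15 K
Johnson–Nyquist: V_n = √(4kTRB) ⇒ R = V_n² / (4kTB)
4kTB = 4 × 1.38×10⁻²³ × 252.15 × 9.69×10³ = 1.35×10⁻¹⁶
R = (1.92×10⁻⁷)² / 1.35×10⁻¹⁶ = 2.73×10² Ω = 273 Ω

273 Ω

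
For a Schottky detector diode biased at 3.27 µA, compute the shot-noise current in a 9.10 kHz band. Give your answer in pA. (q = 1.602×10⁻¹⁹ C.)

I_n = √(2qI·B)
2qI·B = 2 × 1.602×10⁻¹⁹ × 3.27×10⁻⁶ × 9.10×10³ = 9.53×10⁻²¹ A²
I_n = √(9.53×10⁻²¹) = 9.76×10⁻¹¹ A = 97.6 pA

97.6 pA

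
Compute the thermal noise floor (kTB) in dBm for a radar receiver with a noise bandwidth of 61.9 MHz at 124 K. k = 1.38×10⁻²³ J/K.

P_n = kTB = 1.38×10⁻²³ × 124 × 6.19×10⁷ = 1.06×10⁻¹³ W
In dBm: 10 log₁₀(1.06×10⁻¹³ / 10⁻³) = −99.8 dBm

−99.8 dBm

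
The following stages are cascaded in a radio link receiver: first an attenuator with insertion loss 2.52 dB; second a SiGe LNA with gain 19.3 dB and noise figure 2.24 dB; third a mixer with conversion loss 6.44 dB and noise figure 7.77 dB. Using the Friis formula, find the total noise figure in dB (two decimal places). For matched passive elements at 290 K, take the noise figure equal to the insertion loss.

Convert to linear (a loss of L dB is a gain of −L dB): F_i = 10^(NF_i/10), G_i = 10^(G_i,dB/10)
  Stage 1: F_1 = 10^(2.52/10) = 1.786, G_1 = 10^(−2.52/10) = 0.5598
  Stage 2: F_2 = 10^(2.24/10) = 1.675, G_2 = 10^(19.3/10) = 85.11
  Stage 3: F_3 = 10^(7.77/10) = 5.984, G_3 = 10^(−6.44/10) = 0.2270
Friis cascade:
  F = 1.786 + (1.675 − 1)/0.5598 + (5.984 − 1)/47.64 = 3.097
NF = 10 log₁₀(3.097) = 4.91 dB

4.91 dB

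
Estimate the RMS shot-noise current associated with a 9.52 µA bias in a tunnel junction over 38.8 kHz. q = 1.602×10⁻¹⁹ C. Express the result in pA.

344 pA

I_n = √(2qI·B)
2qI·B = 2 × 1.602×10⁻¹⁹ × 9.52×10⁻⁶ × 3.88×10⁴ = 1.18×10⁻¹⁹ A²
I_n = √(1.18×10⁻¹⁹) = 3.44×10⁻¹⁰ A = 344 pA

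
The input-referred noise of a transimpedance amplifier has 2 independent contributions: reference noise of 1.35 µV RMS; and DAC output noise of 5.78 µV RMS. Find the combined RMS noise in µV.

5.94 µV

Uncorrelated sources add in power (mean-square): V_tot = √(ΣV_i²)
V_tot = √[(1.35×10⁻⁶)² + (5.78×10⁻⁶)²] = 5.94×10⁻⁶ V = 5.94 µV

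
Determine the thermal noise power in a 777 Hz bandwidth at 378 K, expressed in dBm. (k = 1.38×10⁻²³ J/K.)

−143.9 dBm

P_n = kTB = 1.38×10⁻²³ × 378 × 7.77×10² = 4.05×10⁻¹⁸ W
In dBm: 10 log₁₀(4.05×10⁻¹⁸ / 10⁻³) = −143.9 dBm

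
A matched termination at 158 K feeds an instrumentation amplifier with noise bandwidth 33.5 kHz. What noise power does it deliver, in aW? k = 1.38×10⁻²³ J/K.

73.0 aW

P_n = kTB = 1.38×10⁻²³ × 158 × 3.35×10⁴ = 7.30×10⁻¹⁷ W = 73.0 aW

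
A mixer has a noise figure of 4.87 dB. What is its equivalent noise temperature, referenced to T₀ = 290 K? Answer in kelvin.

600 K

F = 10^(4.87/10) = 3.06902
T_e = (F − 1)·T₀ = (3.06902 − 1) × 290 = 600 K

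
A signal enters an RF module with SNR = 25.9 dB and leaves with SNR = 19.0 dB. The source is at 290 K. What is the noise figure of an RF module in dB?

NF (dB) = SNR_in(dB) − SNR_out(dB) when the source is at T₀
NF = 25.9 − 19.0 = 6.9 dB

6.9 dB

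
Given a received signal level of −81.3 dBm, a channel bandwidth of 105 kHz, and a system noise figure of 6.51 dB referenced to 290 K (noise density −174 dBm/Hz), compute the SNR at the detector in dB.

36.0 dB

Noise floor: N = −174 + 10 log₁₀(B) + NF
10 log₁₀(1.05×10⁵) = 50.21 dB
N = −174 + 50.21 + 6.51 = −117.28 dBm
SNR = P_sig − N = −81.3 − (−117.28) = 35.98 dB → 36.0 dB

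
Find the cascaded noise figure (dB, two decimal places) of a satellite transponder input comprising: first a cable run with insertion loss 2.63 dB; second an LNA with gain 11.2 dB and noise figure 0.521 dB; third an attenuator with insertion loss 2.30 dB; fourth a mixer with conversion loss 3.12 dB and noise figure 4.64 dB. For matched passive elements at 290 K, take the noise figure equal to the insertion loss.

Convert to linear (a loss of L dB is a gain of −L dB): F_i = 10^(NF_i/10), G_i = 10^(G_i,dB/10)
  Stage 1: F_1 = 10^(2.63/10) = 1.832, G_1 = 10^(−2.63/10) = 0.5458
  Stage 2: F_2 = 10^(0.521/10) = 1.127, G_2 = 10^(11.2/10) = 13.18
  Stage 3: F_3 = 10^(2.30/10) = 1.698, G_3 = 10^(−2.30/10) = 0.5888
  Stage 4: F_4 = 10^(4.64/10) = 2.911, G_4 = 10^(−3.12/10) = 0.4875
Friis cascade:
  F = 1.832 + (1.127 − 1)/0.5458 + (1.698 − 1)/7.194 + (2.911 − 1)/4.236 = 2.614
NF = 10 log₁₀(2.614) = 4.17 dB

4.17 dB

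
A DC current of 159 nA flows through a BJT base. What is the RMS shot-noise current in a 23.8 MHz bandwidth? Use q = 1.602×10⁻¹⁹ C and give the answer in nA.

I_n = √(2qI·B)
2qI·B = 2 × 1.602×10⁻¹⁹ × 1.59×10⁻⁷ × 2.38×10⁷ = 1.21×10⁻¹⁸ A²
I_n = √(1.21×10⁻¹⁸) = 1.10×10⁻⁹ A = 1.10 nA

1.10 nA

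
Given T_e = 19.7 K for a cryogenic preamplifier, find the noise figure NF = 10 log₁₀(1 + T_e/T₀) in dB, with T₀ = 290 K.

F = 1 + T_e/T₀ = 1 + 19.7/290 = 1.06793
NF = 10 log₁₀(1.06793) = 0.285 dB

0.285 dB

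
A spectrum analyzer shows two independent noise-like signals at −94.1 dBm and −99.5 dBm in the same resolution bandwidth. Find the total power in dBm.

−93.0 dBm

Convert to linear, add, convert back:
P₁ = 3.89×10⁻¹³ W, P₂ = 1.12×10⁻¹³ W
P_tot = 5.01×10⁻¹³ W → 10 log₁₀(P_tot / 10⁻³) = −93.0 dBm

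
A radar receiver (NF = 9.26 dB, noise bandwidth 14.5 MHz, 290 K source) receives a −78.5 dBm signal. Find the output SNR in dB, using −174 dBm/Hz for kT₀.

14.6 dB

Noise floor: N = −174 + 10 log₁₀(B) + NF
10 log₁₀(1.45×10⁷) = 71.61 dB
N = −174 + 71.61 + 9.26 = −93.13 dBm
SNR = P_sig − N = −78.5 − (−93.13) = 14.63 dB → 14.6 dB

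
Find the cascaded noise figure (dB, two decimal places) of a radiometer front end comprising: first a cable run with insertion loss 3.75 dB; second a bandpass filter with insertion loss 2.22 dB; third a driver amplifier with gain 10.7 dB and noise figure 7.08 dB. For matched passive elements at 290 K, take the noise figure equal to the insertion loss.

13.05 dB

Convert to linear (a loss of L dB is a gain of −L dB): F_i = 10^(NF_i/10), G_i = 10^(G_i,dB/10)
  Stage 1: F_1 = 10^(3.75/10) = 2.371, G_1 = 10^(−3.75/10) = 0.4217
  Stage 2: F_2 = 10^(2.22/10) = 1.667, G_2 = 10^(−2.22/10) = 0.5998
  Stage 3: F_3 = 10^(7.08/10) = 5.105, G_3 = 10^(10.7/10) = 11.75
Friis cascade:
  F = 2.371 + (1.667 − 1)/0.4217 + (5.105 − 1)/0.2529 = 20.18
NF = 10 log₁₀(20.18) = 13.05 dB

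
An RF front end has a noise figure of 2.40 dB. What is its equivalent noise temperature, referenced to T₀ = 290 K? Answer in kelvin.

F = 10^(2.40/10) = 1.7378
T_e = (F − 1)·T₀ = (1.7378 − 1) × 290 = 214 K

214 K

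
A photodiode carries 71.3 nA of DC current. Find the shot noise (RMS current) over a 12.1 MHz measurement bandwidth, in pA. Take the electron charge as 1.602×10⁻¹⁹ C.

526 pA

I_n = √(2qI·B)
2qI·B = 2 × 1.602×10⁻¹⁹ × 7.13×10⁻⁸ × 1.21×10⁷ = 2.76×10⁻¹⁹ A²
I_n = √(2.76×10⁻¹⁹) = 5.26×10⁻¹⁰ A = 526 pA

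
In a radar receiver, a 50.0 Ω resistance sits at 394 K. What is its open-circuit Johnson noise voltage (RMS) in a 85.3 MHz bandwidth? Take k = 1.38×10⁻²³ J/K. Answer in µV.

V_n = √(4kTRB)
4kTRB = 4 × 1.38×10⁻²³ × 394 × 5.00×10¹ × 8.53×10⁷ = 9.28×10⁻¹¹ V²
V_n = √(9.28×10⁻¹¹) = 9.63×10⁻⁶ V = 9.63 µV

9.63 µV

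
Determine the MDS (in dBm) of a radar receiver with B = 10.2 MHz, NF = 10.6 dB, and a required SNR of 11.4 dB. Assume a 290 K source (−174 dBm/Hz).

−81.9 dBm

Sensitivity = −174 + 10 log₁₀(B) + NF + SNR_min
= −174 + 70.09 + 10.6 + 11.4
= −81.91 dBm → −81.9 dBm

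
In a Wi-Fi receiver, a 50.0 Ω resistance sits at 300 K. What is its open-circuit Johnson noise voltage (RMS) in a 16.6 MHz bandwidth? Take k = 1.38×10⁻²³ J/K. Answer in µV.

V_n = √(4kTRB)
4kTRB = 4 × 1.38×10⁻²³ × 300 × 5.00×10¹ × 1.66×10⁷ = 1.37×10⁻¹¹ V²
V_n = √(1.37×10⁻¹¹) = 3.71×10⁻⁶ V = 3.71 µV

3.71 µV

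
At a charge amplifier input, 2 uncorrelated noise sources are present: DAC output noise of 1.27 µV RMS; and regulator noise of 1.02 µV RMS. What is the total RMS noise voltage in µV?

Uncorrelated sources add in power (mean-square): V_tot = √(ΣV_i²)
V_tot = √[(1.27×10⁻⁶)² + (1.02×10⁻⁶)²] = 1.63×10⁻⁶ V = 1.63 µV

1.63 µV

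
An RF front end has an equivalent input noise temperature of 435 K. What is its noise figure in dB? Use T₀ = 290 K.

F = 1 + T_e/T₀ = 1 + 435/290 = 2.5
NF = 10 log₁₀(2.5) = 3.98 dB

3.98 dB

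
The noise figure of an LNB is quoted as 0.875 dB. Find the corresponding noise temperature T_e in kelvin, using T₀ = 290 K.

64.7 K

F = 10^(0.875/10) = 1.22321
T_e = (F − 1)·T₀ = (1.22321 − 1) × 290 = 64.7 K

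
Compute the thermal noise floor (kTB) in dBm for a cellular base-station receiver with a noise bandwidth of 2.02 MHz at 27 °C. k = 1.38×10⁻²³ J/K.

−110.8 dBm

T = 27 °C + 273.15 = 300.15 K
P_n = kTB = 1.38×10⁻²³ × 300.15 × 2.02×10⁶ = 8.37×10⁻¹⁵ W
In dBm: 10 log₁₀(8.37×10⁻¹⁵ / 10⁻³) = −110.8 dBm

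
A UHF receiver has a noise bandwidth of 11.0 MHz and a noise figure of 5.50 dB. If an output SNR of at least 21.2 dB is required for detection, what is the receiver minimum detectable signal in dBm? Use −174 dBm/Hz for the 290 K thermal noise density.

−76.9 dBm

Sensitivity = −174 + 10 log₁₀(B) + NF + SNR_min
= −174 + 70.41 + 5.50 + 21.2
= −76.89 dBm → −76.9 dBm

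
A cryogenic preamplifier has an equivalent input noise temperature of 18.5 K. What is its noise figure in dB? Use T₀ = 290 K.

0.269 dB

F = 1 + T_e/T₀ = 1 + 18.5/290 = 1.06379
NF = 10 log₁₀(1.06379) = 0.269 dB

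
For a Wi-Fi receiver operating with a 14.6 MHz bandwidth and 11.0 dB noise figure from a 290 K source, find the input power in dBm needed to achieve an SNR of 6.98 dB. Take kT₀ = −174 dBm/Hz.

Sensitivity = −174 + 10 log₁₀(B) + NF + SNR_min
= −174 + 71.64 + 11.0 + 6.98
= −84.38 dBm → −84.4 dBm

−84.4 dBm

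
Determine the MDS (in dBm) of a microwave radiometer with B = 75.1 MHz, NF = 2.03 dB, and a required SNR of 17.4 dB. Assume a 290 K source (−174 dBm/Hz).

Sensitivity = −174 + 10 log₁₀(B) + NF + SNR_min
= −174 + 78.76 + 2.03 + 17.4
= −75.81 dBm → −75.8 dBm

−75.8 dBm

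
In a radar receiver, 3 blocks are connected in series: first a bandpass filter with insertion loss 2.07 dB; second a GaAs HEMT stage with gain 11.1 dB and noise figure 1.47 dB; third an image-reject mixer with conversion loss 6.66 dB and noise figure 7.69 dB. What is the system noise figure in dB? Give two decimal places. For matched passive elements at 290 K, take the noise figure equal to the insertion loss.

4.58 dB

Convert to linear (a loss of L dB is a gain of −L dB): F_i = 10^(NF_i/10), G_i = 10^(G_i,dB/10)
  Stage 1: F_1 = 10^(2.07/10) = 1.611, G_1 = 10^(−2.07/10) = 0.6209
  Stage 2: F_2 = 10^(1.47/10) = 1.403, G_2 = 10^(11.1/10) = 12.88
  Stage 3: F_3 = 10^(7.69/10) = 5.875, G_3 = 10^(−6.66/10) = 0.2158
Friis cascade:
  F = 1.611 + (1.403 − 1)/0.6209 + (5.875 − 1)/7.998 = 2.869
NF = 10 log₁₀(2.869) = 4.58 dB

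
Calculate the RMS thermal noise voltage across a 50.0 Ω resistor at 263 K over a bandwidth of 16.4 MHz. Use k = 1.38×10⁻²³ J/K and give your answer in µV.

3.45 µV

V_n = √(4kTRB)
4kTRB = 4 × 1.38×10⁻²³ × 263 × 5.00×10¹ × 1.64×10⁷ = 1.19×10⁻¹¹ V²
V_n = √(1.19×10⁻¹¹) = 3.45×10⁻⁶ V = 3.45 µV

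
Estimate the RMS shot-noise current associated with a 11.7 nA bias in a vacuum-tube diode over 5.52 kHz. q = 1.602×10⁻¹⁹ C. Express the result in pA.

4.55 pA

I_n = √(2qI·B)
2qI·B = 2 × 1.602×10⁻¹⁹ × 1.17×10⁻⁸ × 5.52×10³ = 2.07×10⁻²³ A²
I_n = √(2.07×10⁻²³) = 4.55×10⁻¹² A = 4.55 pA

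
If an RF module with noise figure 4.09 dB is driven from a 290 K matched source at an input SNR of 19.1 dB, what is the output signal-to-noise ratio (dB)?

By definition F = SNR_in/SNR_out, so in dB: SNR_out = SNR_in − NF
SNR_out = 19.1 − 4.09 = 15.01 dB

15.01 dB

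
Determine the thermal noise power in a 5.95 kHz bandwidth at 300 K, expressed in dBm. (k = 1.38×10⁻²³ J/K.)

−136.1 dBm

P_n = kTB = 1.38×10⁻²³ × 300 × 5.95×10³ = 2.46×10⁻¹⁷ W
In dBm: 10 log₁₀(2.46×10⁻¹⁷ / 10⁻³) = −136.1 dBm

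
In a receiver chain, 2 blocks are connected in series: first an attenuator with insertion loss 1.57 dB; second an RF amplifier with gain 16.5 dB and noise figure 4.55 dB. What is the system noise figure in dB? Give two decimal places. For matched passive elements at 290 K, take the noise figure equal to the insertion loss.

Convert to linear (a loss of L dB is a gain of −L dB): F_i = 10^(NF_i/10), G_i = 10^(G_i,dB/10)
  Stage 1: F_1 = 10^(1.57/10) = 1.435, G_1 = 10^(−1.57/10) = 0.6966
  Stage 2: F_2 = 10^(4.55/10) = 2.851, G_2 = 10^(16.5/10) = 44.67
Friis cascade:
  F = 1.435 + (2.851 − 1)/0.6966 = 4.093
NF = 10 log₁₀(4.093) = 6.12 dB

6.12 dB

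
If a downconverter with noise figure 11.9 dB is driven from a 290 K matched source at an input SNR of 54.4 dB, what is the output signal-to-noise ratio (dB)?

By definition F = SNR_in/SNR_out, so in dB: SNR_out = SNR_in − NF
SNR_out = 54.4 − 11.9 = 42.5 dB

42.5 dB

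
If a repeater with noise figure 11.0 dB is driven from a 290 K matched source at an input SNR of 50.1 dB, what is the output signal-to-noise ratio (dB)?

By definition F = SNR_in/SNR_out, so in dB: SNR_out = SNR_in − NF
SNR_out = 50.1 − 11.0 = 39.1 dB

39.1 dB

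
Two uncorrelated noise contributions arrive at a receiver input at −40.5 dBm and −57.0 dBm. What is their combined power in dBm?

−40.4 dBm

Convert to linear, add, convert back:
P₁ = 8.91×10⁻⁸ W, P₂ = 2.00×10⁻⁹ W
P_tot = 9.11×10⁻⁸ W → 10 log₁₀(P_tot / 10⁻³) = −40.4 dBm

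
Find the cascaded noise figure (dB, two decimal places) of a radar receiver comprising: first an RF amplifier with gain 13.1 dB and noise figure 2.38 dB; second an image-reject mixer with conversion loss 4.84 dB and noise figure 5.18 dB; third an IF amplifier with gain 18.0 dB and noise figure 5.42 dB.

Convert to linear (a loss of L dB is a gain of −L dB): F_i = 10^(NF_i/10), G_i = 10^(G_i,dB/10)
  Stage 1: F_1 = 10^(2.38/10) = 1.730, G_1 = 10^(13.1/10) = 20.42
  Stage 2: F_2 = 10^(5.18/10) = 3.296, G_2 = 10^(−4.84/10) = 0.3281
  Stage 3: F_3 = 10^(5.42/10) = 3.483, G_3 = 10^(18.0/10) = 63.10
Friis cascade:
  F = 1.730 + (3.296 − 1)/20.42 + (3.483 − 1)/6.699 = 2.213
NF = 10 log₁₀(2.213) = 3.45 dB

3.45 dB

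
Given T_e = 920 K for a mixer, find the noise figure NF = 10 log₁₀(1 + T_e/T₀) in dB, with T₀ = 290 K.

F = 1 + T_e/T₀ = 1 + 920/290 = 4.17241
NF = 10 log₁₀(4.17241) = 6.20 dB

6.20 dB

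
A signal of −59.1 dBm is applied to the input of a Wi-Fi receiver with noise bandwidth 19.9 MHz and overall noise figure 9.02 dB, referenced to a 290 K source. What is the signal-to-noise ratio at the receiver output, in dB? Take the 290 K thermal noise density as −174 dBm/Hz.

32.9 dB

Noise floor: N = −174 + 10 log₁₀(B) + NF
10 log₁₀(1.99×10⁷) = 72.99 dB
N = −174 + 72.99 + 9.02 = −91.99 dBm
SNR = P_sig − N = −59.1 − (−91.99) = 32.89 dB → 32.9 dB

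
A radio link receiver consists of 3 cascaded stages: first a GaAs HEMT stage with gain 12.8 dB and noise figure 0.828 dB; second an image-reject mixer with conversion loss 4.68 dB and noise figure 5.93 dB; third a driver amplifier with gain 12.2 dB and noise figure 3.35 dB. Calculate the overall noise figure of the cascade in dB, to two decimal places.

1.88 dB

Convert to linear (a loss of L dB is a gain of −L dB): F_i = 10^(NF_i/10), G_i = 10^(G_i,dB/10)
  Stage 1: F_1 = 10^(0.828/10) = 1.210, G_1 = 10^(12.8/10) = 19.05
  Stage 2: F_2 = 10^(5.93/10) = 3.917, G_2 = 10^(−4.68/10) = 0.3404
  Stage 3: F_3 = 10^(3.35/10) = 2.163, G_3 = 10^(12.2/10) = 16.60
Friis cascade:
  F = 1.210 + (3.917 − 1)/19.05 + (2.163 − 1)/6.486 = 1.542
NF = 10 log₁₀(1.542) = 1.88 dB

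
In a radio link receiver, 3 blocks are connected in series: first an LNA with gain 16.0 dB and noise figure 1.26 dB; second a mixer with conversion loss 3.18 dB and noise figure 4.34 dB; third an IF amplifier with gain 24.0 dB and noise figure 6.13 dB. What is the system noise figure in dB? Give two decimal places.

1.88 dB

Convert to linear (a loss of L dB is a gain of −L dB): F_i = 10^(NF_i/10), G_i = 10^(G_i,dB/10)
  Stage 1: F_1 = 10^(1.26/10) = 1.337, G_1 = 10^(16.0/10) = 39.81
  Stage 2: F_2 = 10^(4.34/10) = 2.716, G_2 = 10^(−3.18/10) = 0.4808
  Stage 3: F_3 = 10^(6.13/10) = 4.102, G_3 = 10^(24.0/10) = 251.2
Friis cascade:
  F = 1.337 + (2.716 − 1)/39.81 + (4.102 − 1)/19.14 = 1.542
NF = 10 log₁₀(1.542) = 1.88 dB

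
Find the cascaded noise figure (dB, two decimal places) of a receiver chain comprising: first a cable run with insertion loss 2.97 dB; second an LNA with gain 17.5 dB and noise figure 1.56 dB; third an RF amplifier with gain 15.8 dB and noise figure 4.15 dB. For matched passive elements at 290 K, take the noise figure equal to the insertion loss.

Convert to linear (a loss of L dB is a gain of −L dB): F_i = 10^(NF_i/10), G_i = 10^(G_i,dB/10)
  Stage 1: F_1 = 10^(2.97/10) = 1.982, G_1 = 10^(−2.97/10) = 0.5047
  Stage 2: F_2 = 10^(1.56/10) = 1.432, G_2 = 10^(17.5/10) = 56.23
  Stage 3: F_3 = 10^(4.15/10) = 2.600, G_3 = 10^(15.8/10) = 38.02
Friis cascade:
  F = 1.982 + (1.432 − 1)/0.5047 + (2.600 − 1)/28.38 = 2.894
NF = 10 log₁₀(2.894) = 4.62 dB

4.62 dB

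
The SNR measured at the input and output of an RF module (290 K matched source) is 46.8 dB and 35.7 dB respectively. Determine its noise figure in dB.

NF (dB) = SNR_in(dB) − SNR_out(dB) when the source is at T₀
NF = 46.8 − 35.7 = 11.1 dB

11.1 dB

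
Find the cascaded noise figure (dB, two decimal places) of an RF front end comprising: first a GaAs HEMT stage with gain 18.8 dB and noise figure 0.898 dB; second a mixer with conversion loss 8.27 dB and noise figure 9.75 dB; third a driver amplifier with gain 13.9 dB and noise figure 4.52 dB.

1.77 dB

Convert to linear (a loss of L dB is a gain of −L dB): F_i = 10^(NF_i/10), G_i = 10^(G_i,dB/10)
  Stage 1: F_1 = 10^(0.898/10) = 1.230, G_1 = 10^(18.8/10) = 75.86
  Stage 2: F_2 = 10^(9.75/10) = 9.441, G_2 = 10^(−8.27/10) = 0.1489
  Stage 3: F_3 = 10^(4.52/10) = 2.831, G_3 = 10^(13.9/10) = 24.55
Friis cascade:
  F = 1.230 + (9.441 − 1)/75.86 + (2.831 − 1)/11.30 = 1.503
NF = 10 log₁₀(1.503) = 1.77 dB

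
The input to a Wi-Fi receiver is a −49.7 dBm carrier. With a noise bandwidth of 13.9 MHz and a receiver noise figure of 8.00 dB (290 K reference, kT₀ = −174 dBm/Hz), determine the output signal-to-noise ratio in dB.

Noise floor: N = −174 + 10 log₁₀(B) + NF
10 log₁₀(1.39×10⁷) = 71.43 dB
N = −174 + 71.43 + 8.00 = −94.57 dBm
SNR = P_sig − N = −49.7 − (−94.57) = 44.87 dB → 44.9 dB

44.9 dB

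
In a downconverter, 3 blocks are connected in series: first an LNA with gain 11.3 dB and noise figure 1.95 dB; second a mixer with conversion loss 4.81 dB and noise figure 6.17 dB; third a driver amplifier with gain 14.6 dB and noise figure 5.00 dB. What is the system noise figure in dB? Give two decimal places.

3.59 dB

Convert to linear (a loss of L dB is a gain of −L dB): F_i = 10^(NF_i/10), G_i = 10^(G_i,dB/10)
  Stage 1: F_1 = 10^(1.95/10) = 1.567, G_1 = 10^(11.3/10) = 13.49
  Stage 2: F_2 = 10^(6.17/10) = 4.140, G_2 = 10^(−4.81/10) = 0.3304
  Stage 3: F_3 = 10^(5.00/10) = 3.162, G_3 = 10^(14.6/10) = 28.84
Friis cascade:
  F = 1.567 + (4.140 − 1)/13.49 + (3.162 − 1)/4.457 = 2.285
NF = 10 log₁₀(2.285) = 3.59 dB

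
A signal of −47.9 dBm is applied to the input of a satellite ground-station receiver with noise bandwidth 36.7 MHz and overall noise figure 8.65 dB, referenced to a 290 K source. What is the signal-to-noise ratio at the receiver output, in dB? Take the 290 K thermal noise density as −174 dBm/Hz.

Noise floor: N = −174 + 10 log₁₀(B) + NF
10 log₁₀(3.67×10⁷) = 75.65 dB
N = −174 + 75.65 + 8.65 = −89.70 dBm
SNR = P_sig − N = −47.9 − (−89.70) = 41.80 dB → 41.8 dB

41.8 dB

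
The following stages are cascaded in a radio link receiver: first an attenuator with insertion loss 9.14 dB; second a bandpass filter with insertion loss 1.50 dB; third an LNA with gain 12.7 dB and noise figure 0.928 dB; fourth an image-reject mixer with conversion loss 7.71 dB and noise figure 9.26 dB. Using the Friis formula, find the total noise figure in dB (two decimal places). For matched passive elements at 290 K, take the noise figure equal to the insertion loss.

Convert to linear (a loss of L dB is a gain of −L dB): F_i = 10^(NF_i/10), G_i = 10^(G_i,dB/10)
  Stage 1: F_1 = 10^(9.14/10) = 8.204, G_1 = 10^(−9.14/10) = 0.1219
  Stage 2: F_2 = 10^(1.50/10) = 1.413, G_2 = 10^(−1.50/10) = 0.7079
  Stage 3: F_3 = 10^(0.928/10) = 1.238, G_3 = 10^(12.7/10) = 18.62
  Stage 4: F_4 = 10^(9.26/10) = 8.433, G_4 = 10^(−7.71/10) = 0.1694
Friis cascade:
  F = 8.204 + (1.413 − 1)/0.1219 + (1.238 − 1)/0.08630 + (8.433 − 1)/1.607 = 18.97
NF = 10 log₁₀(18.97) = 12.78 dB

12.78 dB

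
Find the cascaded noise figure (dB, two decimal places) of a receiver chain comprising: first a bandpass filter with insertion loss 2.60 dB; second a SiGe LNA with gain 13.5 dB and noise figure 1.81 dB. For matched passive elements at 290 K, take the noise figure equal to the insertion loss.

Convert to linear (a loss of L dB is a gain of −L dB): F_i = 10^(NF_i/10), G_i = 10^(G_i,dB/10)
  Stage 1: F_1 = 10^(2.60/10) = 1.820, G_1 = 10^(−2.60/10) = 0.5495
  Stage 2: F_2 = 10^(1.81/10) = 1.517, G_2 = 10^(13.5/10) = 22.39
Friis cascade:
  F = 1.820 + (1.517 − 1)/0.5495 = 2.761
NF = 10 log₁₀(2.761) = 4.41 dB

4.41 dB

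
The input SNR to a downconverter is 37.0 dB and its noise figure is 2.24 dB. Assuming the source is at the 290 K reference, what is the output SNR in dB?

By definition F = SNR_in/SNR_out, so in dB: SNR_out = SNR_in − NF
SNR_out = 37.0 − 2.24 = 34.76 dB

34.76 dB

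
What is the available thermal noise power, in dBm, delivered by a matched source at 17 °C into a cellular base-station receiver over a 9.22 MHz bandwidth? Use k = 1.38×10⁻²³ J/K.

T = 17 °C + 273.15 = 290.15 K
P_n = kTB = 1.38×10⁻²³ × 290.15 × 9.22×10⁶ = 3.69×10⁻¹⁴ W
In dBm: 10 log₁₀(3.69×10⁻¹⁴ / 10⁻³) = −104.3 dBm

−104.3 dBm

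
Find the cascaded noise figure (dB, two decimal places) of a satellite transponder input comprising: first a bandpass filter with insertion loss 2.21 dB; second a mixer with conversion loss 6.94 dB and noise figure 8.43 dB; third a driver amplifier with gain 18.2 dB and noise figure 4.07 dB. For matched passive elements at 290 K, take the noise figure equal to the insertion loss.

13.87 dB

Convert to linear (a loss of L dB is a gain of −L dB): F_i = 10^(NF_i/10), G_i = 10^(G_i,dB/10)
  Stage 1: F_1 = 10^(2.21/10) = 1.663, G_1 = 10^(−2.21/10) = 0.6012
  Stage 2: F_2 = 10^(8.43/10) = 6.966, G_2 = 10^(−6.94/10) = 0.2023
  Stage 3: F_3 = 10^(4.07/10) = 2.553, G_3 = 10^(18.2/10) = 66.07
Friis cascade:
  F = 1.663 + (6.966 − 1)/0.6012 + (2.553 − 1)/0.1216 = 24.35
NF = 10 log₁₀(24.35) = 13.87 dB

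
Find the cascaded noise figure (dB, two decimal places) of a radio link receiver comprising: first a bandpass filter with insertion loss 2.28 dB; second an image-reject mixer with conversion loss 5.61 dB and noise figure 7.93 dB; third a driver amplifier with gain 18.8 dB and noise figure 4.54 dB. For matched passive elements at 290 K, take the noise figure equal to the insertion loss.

13.39 dB

Convert to linear (a loss of L dB is a gain of −L dB): F_i = 10^(NF_i/10), G_i = 10^(G_i,dB/10)
  Stage 1: F_1 = 10^(2.28/10) = 1.690, G_1 = 10^(−2.28/10) = 0.5916
  Stage 2: F_2 = 10^(7.93/10) = 6.209, G_2 = 10^(−5.61/10) = 0.2748
  Stage 3: F_3 = 10^(4.54/10) = 2.844, G_3 = 10^(18.8/10) = 75.86
Friis cascade:
  F = 1.690 + (6.209 − 1)/0.5916 + (2.844 − 1)/0.1626 = 21.84
NF = 10 log₁₀(21.84) = 13.39 dB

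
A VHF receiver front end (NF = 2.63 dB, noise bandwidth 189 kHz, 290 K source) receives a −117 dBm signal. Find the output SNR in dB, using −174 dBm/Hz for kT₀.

Noise floor: N = −174 + 10 log₁₀(B) + NF
10 log₁₀(1.89×10⁵) = 52.76 dB
N = −174 + 52.76 + 2.63 = −118.61 dBm
SNR = P_sig − N = −117 − (−118.61) = 1.61 dB → 1.6 dB

1.6 dB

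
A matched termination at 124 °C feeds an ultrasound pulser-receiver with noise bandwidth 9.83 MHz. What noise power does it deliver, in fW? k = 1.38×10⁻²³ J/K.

53.9 fW

T = 124 °C + 273.15 = 397.15 K
P_n = kTB = 1.38×10⁻²³ × 397.15 × 9.83×10⁶ = 5.39×10⁻¹⁴ W = 53.9 fW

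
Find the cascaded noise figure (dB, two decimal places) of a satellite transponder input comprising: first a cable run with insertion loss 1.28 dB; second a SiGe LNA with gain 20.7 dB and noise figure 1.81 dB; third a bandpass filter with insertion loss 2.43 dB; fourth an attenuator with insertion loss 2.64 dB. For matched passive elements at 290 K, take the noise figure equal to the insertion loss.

3.14 dB

Convert to linear (a loss of L dB is a gain of −L dB): F_i = 10^(NF_i/10), G_i = 10^(G_i,dB/10)
  Stage 1: F_1 = 10^(1.28/10) = 1.343, G_1 = 10^(−1.28/10) = 0.7447
  Stage 2: F_2 = 10^(1.81/10) = 1.517, G_2 = 10^(20.7/10) = 117.5
  Stage 3: F_3 = 10^(2.43/10) = 1.750, G_3 = 10^(−2.43/10) = 0.5715
  Stage 4: F_4 = 10^(2.64/10) = 1.837, G_4 = 10^(−2.64/10) = 0.5445
Friis cascade:
  F = 1.343 + (1.517 − 1)/0.7447 + (1.750 − 1)/87.50 + (1.837 − 1)/50.00 = 2.062
NF = 10 log₁₀(2.062) = 3.14 dB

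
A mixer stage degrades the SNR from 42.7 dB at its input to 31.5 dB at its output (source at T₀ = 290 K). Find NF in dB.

NF (dB) = SNR_in(dB) − SNR_out(dB) when the source is at T₀
NF = 42.7 − 31.5 = 11.2 dB

11.2 dB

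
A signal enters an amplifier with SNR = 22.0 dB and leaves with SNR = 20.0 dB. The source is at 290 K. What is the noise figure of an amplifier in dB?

NF (dB) = SNR_in(dB) − SNR_out(dB) when the source is at T₀
NF = 22.0 − 20.0 = 2.0 dB

2.0 dB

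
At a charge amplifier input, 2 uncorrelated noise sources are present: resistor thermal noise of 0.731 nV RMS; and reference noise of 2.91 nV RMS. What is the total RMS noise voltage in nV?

Uncorrelated sources add in power (mean-square): V_tot = √(ΣV_i²)
V_tot = √[(7.31×10⁻¹⁰)² + (2.91×10⁻⁹)²] = 3.00×10⁻⁹ V = 3.00 nV

3.00 nV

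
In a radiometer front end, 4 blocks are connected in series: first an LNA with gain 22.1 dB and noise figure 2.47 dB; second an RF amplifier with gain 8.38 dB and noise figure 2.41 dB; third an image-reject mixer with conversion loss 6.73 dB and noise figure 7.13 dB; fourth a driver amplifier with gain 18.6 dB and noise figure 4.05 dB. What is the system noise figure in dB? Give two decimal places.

Convert to linear (a loss of L dB is a gain of −L dB): F_i = 10^(NF_i/10), G_i = 10^(G_i,dB/10)
  Stage 1: F_1 = 10^(2.47/10) = 1.766, G_1 = 10^(22.1/10) = 162.2
  Stage 2: F_2 = 10^(2.41/10) = 1.742, G_2 = 10^(8.38/10) = 6.887
  Stage 3: F_3 = 10^(7.13/10) = 5.164, G_3 = 10^(−6.73/10) = 0.2123
  Stage 4: F_4 = 10^(4.05/10) = 2.541, G_4 = 10^(18.6/10) = 72.44
Friis cascade:
  F = 1.766 + (1.742 − 1)/162.2 + (5.164 − 1)/1117 + (2.541 − 1)/237.1 = 1.781
NF = 10 log₁₀(1.781) = 2.51 dB

2.51 dB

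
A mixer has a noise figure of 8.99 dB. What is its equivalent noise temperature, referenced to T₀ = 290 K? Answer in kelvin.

2008 K

F = 10^(8.99/10) = 7.92501
T_e = (F − 1)·T₀ = (7.92501 − 1) × 290 = 2008 K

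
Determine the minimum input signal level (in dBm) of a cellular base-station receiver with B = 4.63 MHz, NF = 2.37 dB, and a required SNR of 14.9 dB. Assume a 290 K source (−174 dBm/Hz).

Sensitivity = −174 + 10 log₁₀(B) + NF + SNR_min
= −174 + 66.66 + 2.37 + 14.9
= −90.07 dBm → −90.1 dBm

−90.1 dBm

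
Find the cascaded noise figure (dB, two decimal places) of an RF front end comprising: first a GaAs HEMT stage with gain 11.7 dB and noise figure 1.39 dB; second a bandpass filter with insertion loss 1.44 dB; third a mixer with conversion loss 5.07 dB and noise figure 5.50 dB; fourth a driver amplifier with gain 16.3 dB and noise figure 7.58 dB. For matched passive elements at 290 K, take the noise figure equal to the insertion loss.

4.88 dB

Convert to linear (a loss of L dB is a gain of −L dB): F_i = 10^(NF_i/10), G_i = 10^(G_i,dB/10)
  Stage 1: F_1 = 10^(1.39/10) = 1.377, G_1 = 10^(11.7/10) = 14.79
  Stage 2: F_2 = 10^(1.44/10) = 1.393, G_2 = 10^(−1.44/10) = 0.7178
  Stage 3: F_3 = 10^(5.50/10) = 3.548, G_3 = 10^(−5.07/10) = 0.3112
  Stage 4: F_4 = 10^(7.58/10) = 5.728, G_4 = 10^(16.3/10) = 42.66
Friis cascade:
  F = 1.377 + (1.393 − 1)/14.79 + (3.548 − 1)/10.62 + (5.728 − 1)/3.304 = 3.075
NF = 10 log₁₀(3.075) = 4.88 dB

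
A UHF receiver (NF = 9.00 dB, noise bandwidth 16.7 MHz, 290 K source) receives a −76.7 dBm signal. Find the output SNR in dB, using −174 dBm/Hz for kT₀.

Noise floor: N = −174 + 10 log₁₀(B) + NF
10 log₁₀(1.67×10⁷) = 72.23 dB
N = −174 + 72.23 + 9.00 = −92.77 dBm
SNR = P_sig − N = −76.7 − (−92.77) = 16.07 dB → 16.1 dB

16.1 dB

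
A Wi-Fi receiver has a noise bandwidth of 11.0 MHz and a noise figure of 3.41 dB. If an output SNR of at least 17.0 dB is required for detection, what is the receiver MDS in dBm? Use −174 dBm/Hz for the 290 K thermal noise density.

Sensitivity = −174 + 10 log₁₀(B) + NF + SNR_min
= −174 + 70.41 + 3.41 + 17.0
= −83.18 dBm → −83.2 dBm

−83.2 dBm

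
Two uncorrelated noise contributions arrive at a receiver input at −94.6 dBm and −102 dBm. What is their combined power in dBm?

Convert to linear, add, convert back:
P₁ = 3.47×10⁻¹³ W, P₂ = 6.31×10⁻¹⁴ W
P_tot = 4.10×10⁻¹³ W → 10 log₁₀(P_tot / 10⁻³) = −93.9 dBm

−93.9 dBm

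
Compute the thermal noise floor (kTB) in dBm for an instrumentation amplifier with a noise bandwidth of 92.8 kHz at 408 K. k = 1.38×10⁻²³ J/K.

−122.8 dBm

P_n = kTB = 1.38×10⁻²³ × 408 × 9.28×10⁴ = 5.23×10⁻¹⁶ W
In dBm: 10 log₁₀(5.23×10⁻¹⁶ / 10⁻³) = −122.8 dBm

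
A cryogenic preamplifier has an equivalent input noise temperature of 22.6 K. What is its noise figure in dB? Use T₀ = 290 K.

F = 1 + T_e/T₀ = 1 + 22.6/290 = 1.07793
NF = 10 log₁₀(1.07793) = 0.326 dB

0.326 dB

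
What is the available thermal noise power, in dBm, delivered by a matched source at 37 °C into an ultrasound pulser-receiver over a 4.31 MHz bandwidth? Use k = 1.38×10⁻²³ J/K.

T = 37 °C + 273.15 = 310.15 K
P_n = kTB = 1.38×10⁻²³ × 310.15 × 4.31×10⁶ = 1.84×10⁻¹⁴ W
In dBm: 10 log₁₀(1.84×10⁻¹⁴ / 10⁻³) = −107.3 dBm

−107.3 dBm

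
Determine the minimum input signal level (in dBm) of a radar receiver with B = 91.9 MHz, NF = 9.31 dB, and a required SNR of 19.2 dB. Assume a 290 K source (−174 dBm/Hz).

−65.9 dBm

Sensitivity = −174 + 10 log₁₀(B) + NF + SNR_min
= −174 + 79.63 + 9.31 + 19.2
= −65.86 dBm → −65.9 dBm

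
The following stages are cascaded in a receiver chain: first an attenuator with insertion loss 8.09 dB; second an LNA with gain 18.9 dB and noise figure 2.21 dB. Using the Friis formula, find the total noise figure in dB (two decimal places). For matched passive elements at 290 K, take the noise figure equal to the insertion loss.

Convert to linear (a loss of L dB is a gain of −L dB): F_i = 10^(NF_i/10), G_i = 10^(G_i,dB/10)
  Stage 1: F_1 = 10^(8.09/10) = 6.442, G_1 = 10^(−8.09/10) = 0.1552
  Stage 2: F_2 = 10^(2.21/10) = 1.663, G_2 = 10^(18.9/10) = 77.62
Friis cascade:
  F = 6.442 + (1.663 − 1)/0.1552 = 10.72
NF = 10 log₁₀(10.72) = 10.30 dB

10.30 dB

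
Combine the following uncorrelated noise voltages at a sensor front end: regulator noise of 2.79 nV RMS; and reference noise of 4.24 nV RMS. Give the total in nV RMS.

5.08 nV

Uncorrelated sources add in power (mean-square): V_tot = √(ΣV_i²)
V_tot = √[(2.79×10⁻⁹)² + (4.24×10⁻⁹)²] = 5.08×10⁻⁹ V = 5.08 nV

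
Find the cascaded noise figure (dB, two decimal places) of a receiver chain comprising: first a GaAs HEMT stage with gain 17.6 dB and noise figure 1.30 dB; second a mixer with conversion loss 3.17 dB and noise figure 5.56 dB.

Convert to linear (a loss of L dB is a gain of −L dB): F_i = 10^(NF_i/10), G_i = 10^(G_i,dB/10)
  Stage 1: F_1 = 10^(1.30/10) = 1.349, G_1 = 10^(17.6/10) = 57.54
  Stage 2: F_2 = 10^(5.56/10) = 3.597, G_2 = 10^(−3.17/10) = 0.4819
Friis cascade:
  F = 1.349 + (3.597 − 1)/57.54 = 1.394
NF = 10 log₁₀(1.394) = 1.44 dB

1.44 dB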